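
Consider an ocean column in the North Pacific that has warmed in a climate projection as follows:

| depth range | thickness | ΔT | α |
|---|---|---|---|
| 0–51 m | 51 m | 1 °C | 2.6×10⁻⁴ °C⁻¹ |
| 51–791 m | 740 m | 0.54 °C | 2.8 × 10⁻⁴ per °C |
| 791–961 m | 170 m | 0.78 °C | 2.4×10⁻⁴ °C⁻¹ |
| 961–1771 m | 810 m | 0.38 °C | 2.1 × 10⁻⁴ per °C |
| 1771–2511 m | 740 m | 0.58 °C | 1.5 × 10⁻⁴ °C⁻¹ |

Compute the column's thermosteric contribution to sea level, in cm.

about 28.6 cm

51 × 2.6×10⁻⁴ × 1 = 0.01326 m
2.8×10⁻⁴ × 740 × 0.54 = 0.111888 m
791–961 m: 2.4×10⁻⁴ × 0.78 × 170 = 0.031824 m
Layer 4: 2.1×10⁻⁴ × 0.38 × 810 = 0.064638 m
Layer 5: 1.5×10⁻⁴ × 740 × 0.58 = 0.06438 m
Δh = 0.01326 + 0.111888 + 0.031824 + 0.064638 + 0.06438 = 0.28599 m ≈ 28.6 cm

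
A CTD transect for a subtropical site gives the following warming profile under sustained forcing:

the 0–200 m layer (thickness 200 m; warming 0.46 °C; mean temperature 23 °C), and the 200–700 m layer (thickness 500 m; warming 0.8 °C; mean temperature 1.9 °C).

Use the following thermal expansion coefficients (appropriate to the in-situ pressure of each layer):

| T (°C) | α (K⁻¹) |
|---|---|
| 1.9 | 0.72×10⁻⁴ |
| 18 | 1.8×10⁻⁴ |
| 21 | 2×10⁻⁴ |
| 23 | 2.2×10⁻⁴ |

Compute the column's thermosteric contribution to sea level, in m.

about 0.049 m

Layer 1 at 23 °C → α = 2.2×10⁻⁴ K⁻¹
Layer 2 at 1.9 °C → α = 0.72×10⁻⁴ K⁻¹
0–200 m: 0.46 × 200 × 2.2×10⁻⁴ = 0.02024 m
Layer 2: 0.72×10⁻⁴ × 500 × 0.8 = 0.02880 m
Δh = 0.02024 + 0.02880 = 0.04904 m ≈ 0.049 m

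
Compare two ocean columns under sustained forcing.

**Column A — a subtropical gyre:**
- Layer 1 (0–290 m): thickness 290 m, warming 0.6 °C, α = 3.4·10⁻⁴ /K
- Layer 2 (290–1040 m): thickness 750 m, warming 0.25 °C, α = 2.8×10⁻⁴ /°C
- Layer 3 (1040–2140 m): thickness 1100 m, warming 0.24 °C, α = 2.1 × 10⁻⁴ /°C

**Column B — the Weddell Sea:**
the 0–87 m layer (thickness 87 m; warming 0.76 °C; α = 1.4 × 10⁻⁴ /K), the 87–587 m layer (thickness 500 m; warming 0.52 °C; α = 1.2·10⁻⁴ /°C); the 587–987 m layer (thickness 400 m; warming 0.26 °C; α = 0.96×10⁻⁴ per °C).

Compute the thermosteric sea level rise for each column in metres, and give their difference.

A: 0.17 m; B: 0.050 m; difference 0.12 m

A 290 × 3.4×10⁻⁴ × 0.6 = 0.05916 m
A 0.25 × 750 × 2.8×10⁻⁴ = 0.05250 m
A 0.24 × 2.1×10⁻⁴ × 1100 = 0.05544 m
A total: 0.16710 m
B Layer 1: 1.4×10⁻⁴ × 0.76 × 87 = 0.0092568 m
B 87–587 m: 0.52 × 1.2×10⁻⁴ × 500 = 0.03120 m
B 587–987 m: 400 × 0.26 × 0.96×10⁻⁴ = 0.009984 m
B total: 0.0504408 m
Difference: 0.16710 − 0.0504408 = 0.1166592 m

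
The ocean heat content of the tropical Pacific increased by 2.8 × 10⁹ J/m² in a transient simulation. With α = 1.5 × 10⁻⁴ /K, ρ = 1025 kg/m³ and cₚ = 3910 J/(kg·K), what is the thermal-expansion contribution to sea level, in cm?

Δh = αQ/(ρcₚ) = 1.5×10⁻⁴ × 2.8×10⁹ / (1025 × 3910) ≈ 0.10480 m

Δh = 10.5 cm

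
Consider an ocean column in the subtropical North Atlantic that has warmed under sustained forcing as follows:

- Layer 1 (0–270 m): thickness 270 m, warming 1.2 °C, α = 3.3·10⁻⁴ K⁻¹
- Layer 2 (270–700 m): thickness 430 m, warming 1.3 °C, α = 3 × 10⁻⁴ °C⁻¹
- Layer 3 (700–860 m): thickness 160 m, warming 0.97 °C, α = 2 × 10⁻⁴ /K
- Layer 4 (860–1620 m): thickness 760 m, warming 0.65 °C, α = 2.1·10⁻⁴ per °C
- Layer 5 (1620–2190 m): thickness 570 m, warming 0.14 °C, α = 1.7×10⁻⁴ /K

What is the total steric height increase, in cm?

1.2 × 3.3×10⁻⁴ × 270 = 0.10692 m
1.3 × 3×10⁻⁴ × 430 = 0.16770 m
2×10⁻⁴ × 160 × 0.97 = 0.03104 m
860–1620 m: 0.65 × 760 × 2.1×10⁻⁴ = 0.10374 m
1620–2190 m: 0.14 × 570 × 1.7×10⁻⁴ = 0.013566 m
Δh = 0.10692 + 0.16770 + 0.03104 + 0.10374 + 0.013566 = 0.422966 m ≈ 42 cm

Δh ≈ 42 cm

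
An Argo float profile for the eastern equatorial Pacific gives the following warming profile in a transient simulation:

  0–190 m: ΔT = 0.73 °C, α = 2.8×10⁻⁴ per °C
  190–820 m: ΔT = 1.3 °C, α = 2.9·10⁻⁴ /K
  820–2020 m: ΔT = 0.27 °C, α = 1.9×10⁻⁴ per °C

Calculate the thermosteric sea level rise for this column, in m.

Δh = 0.338 m

2.8×10⁻⁴ × 0.73 × 190 = 0.038836 m
Layer 2: 630 × 2.9×10⁻⁴ × 1.3 = 0.23751 m
820–2020 m: 0.27 × 1.9×10⁻⁴ × 1200 = 0.06156 m
Δh = 0.038836 + 0.23751 + 0.06156 = 0.337906 m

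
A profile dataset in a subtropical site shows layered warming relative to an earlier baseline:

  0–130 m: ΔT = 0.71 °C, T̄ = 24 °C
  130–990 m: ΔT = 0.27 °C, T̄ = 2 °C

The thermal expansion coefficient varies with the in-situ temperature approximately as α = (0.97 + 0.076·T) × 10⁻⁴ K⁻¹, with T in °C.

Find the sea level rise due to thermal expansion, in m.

Layer 1: α = (0.97 + 0.076×24)×10⁻⁴ = 2.794×10⁻⁴ K⁻¹
Layer 2: α = (0.97 + 0.076×2)×10⁻⁴ = 1.122×10⁻⁴ K⁻¹
0–130 m: 0.71 × 2.794×10⁻⁴ × 130 = 0.02578862 m
0.27 × 1.122×10⁻⁴ × 860 = 0.02605284 m
Δh = 0.02578862 + 0.02605284 = 0.05184146 m ≈ 0.052 m

0.052 m of thermosteric rise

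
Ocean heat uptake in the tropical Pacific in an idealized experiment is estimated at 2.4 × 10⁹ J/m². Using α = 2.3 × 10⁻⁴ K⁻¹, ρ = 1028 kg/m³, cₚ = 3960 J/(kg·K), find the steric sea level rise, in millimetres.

Δh = αQ/(ρcₚ) = 2.3×10⁻⁴ × 2.4×10⁹ / (1028 × 3960) ≈ 0.13560 m

about 136 mm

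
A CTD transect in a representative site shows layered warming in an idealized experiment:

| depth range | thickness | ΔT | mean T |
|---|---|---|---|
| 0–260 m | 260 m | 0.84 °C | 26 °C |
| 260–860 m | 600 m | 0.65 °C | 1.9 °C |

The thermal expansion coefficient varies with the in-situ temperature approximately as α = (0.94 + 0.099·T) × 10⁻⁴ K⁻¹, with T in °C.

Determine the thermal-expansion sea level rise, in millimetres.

Δh ≈ 121 mm

Layer 1: α = (0.94 + 0.099×26)×10⁻⁴ = 3.514×10⁻⁴ K⁻¹
Layer 2: α = (0.94 + 0.099×1.9)×10⁻⁴ = 1.1281×10⁻⁴ K⁻¹
0–260 m: 260 × 0.84 × 3.514×10⁻⁴ = 0.07674576 m
Layer 2: 600 × 1.1281×10⁻⁴ × 0.65 = 0.0439959 m
Δh = 0.07674576 + 0.0439959 = 0.12074166 m ≈ 121 mm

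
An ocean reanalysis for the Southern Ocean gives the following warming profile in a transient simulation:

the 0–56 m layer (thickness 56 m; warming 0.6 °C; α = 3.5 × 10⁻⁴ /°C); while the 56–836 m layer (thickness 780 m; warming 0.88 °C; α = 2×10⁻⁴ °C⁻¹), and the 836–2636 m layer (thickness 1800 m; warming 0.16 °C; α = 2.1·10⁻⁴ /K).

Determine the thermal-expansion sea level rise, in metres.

Δh ≈ 0.21 m

0–56 m: 0.6 × 3.5×10⁻⁴ × 56 = 0.01176 m
56–836 m: 780 × 0.88 × 2×10⁻⁴ = 0.13728 m
0.16 × 2.1×10⁻⁴ × 1800 = 0.06048 m
Δh = 0.01176 + 0.13728 + 0.06048 = 0.20952 m ≈ 0.21 m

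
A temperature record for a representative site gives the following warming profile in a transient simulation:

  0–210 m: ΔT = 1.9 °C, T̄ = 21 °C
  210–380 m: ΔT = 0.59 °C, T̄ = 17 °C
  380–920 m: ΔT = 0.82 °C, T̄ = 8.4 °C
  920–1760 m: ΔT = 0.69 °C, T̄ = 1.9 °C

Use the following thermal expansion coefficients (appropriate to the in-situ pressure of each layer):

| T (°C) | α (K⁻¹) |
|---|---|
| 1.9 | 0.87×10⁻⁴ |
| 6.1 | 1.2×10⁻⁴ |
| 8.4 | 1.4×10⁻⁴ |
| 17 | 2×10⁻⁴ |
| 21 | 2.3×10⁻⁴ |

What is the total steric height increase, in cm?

Layer 1 at 21 °C → α = 2.3×10⁻⁴ K⁻¹
Layer 2 at 17 °C → α = 2×10⁻⁴ K⁻¹
Layer 3 at 8.4 °C → α = 1.4×10⁻⁴ K⁻¹
Layer 4 at 1.9 °C → α = 0.87×10⁻⁴ K⁻¹
210 × 1.9 × 2.3×10⁻⁴ = 0.09177 m
Layer 2: 2×10⁻⁴ × 0.59 × 170 = 0.02006 m
380–920 m: 540 × 0.82 × 1.4×10⁻⁴ = 0.061992 m
920–1760 m: 0.87×10⁻⁴ × 840 × 0.69 = 0.0504252 m
Δh = 0.09177 + 0.02006 + 0.061992 + 0.0504252 = 0.2242472 m ≈ 22.4 cm

Δh ≈ 22.4 cm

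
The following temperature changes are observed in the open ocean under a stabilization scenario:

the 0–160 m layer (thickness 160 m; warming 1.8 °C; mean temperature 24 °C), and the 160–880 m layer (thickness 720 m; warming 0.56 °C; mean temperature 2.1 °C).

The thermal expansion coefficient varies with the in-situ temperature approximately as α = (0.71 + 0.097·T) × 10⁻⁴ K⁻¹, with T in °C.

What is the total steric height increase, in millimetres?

Layer 1: α = (0.71 + 0.097×24)×10⁻⁴ = 3.038×10⁻⁴ K⁻¹
Layer 2: α = (0.71 + 0.097×2.1)×10⁻⁴ = 0.9137×10⁻⁴ K⁻¹
0–160 m: 160 × 3.038×10⁻⁴ × 1.8 = 0.0874944 m
160–880 m: 0.56 × 720 × 0.9137×10⁻⁴ = 0.036840384 m
Δh = 0.0874944 + 0.036840384 = 0.124334784 m

124 mm of thermosteric rise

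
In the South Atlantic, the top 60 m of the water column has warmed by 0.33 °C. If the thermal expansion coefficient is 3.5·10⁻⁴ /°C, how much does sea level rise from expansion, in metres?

Δh = αΔT·H = 3.5×10⁻⁴ × 0.33 × 60 = 0.00693 m

Δh ≈ 0.0069 m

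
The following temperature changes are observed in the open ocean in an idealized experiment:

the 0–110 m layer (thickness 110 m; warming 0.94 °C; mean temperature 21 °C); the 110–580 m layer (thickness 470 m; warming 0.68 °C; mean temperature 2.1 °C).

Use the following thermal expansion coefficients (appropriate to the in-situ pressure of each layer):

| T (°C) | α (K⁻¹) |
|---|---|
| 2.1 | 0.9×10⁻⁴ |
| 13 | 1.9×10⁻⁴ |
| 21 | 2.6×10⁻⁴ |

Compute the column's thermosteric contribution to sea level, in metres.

Layer 1 at 21 °C → α = 2.6×10⁻⁴ K⁻¹
Layer 2 at 2.1 °C → α = 0.9×10⁻⁴ K⁻¹
110 × 2.6×10⁻⁴ × 0.94 = 0.026884 m
0.9×10⁻⁴ × 470 × 0.68 = 0.028764 m
Δh = 0.026884 + 0.028764 = 0.055648 m ≈ 0.056 m

about 0.056 m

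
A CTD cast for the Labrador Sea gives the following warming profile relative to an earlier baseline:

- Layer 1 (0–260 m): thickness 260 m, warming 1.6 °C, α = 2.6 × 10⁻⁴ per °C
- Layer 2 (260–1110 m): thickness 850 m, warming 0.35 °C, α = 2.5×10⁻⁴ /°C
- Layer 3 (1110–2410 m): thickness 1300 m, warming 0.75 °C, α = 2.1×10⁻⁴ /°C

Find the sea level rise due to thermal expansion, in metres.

0–260 m: 1.6 × 260 × 2.6×10⁻⁴ = 0.10816 m
Layer 2: 0.35 × 850 × 2.5×10⁻⁴ = 0.074375 m
1110–2410 m: 0.75 × 1300 × 2.1×10⁻⁴ = 0.20475 m
Δh = 0.10816 + 0.074375 + 0.20475 = 0.387285 m

about 0.39 m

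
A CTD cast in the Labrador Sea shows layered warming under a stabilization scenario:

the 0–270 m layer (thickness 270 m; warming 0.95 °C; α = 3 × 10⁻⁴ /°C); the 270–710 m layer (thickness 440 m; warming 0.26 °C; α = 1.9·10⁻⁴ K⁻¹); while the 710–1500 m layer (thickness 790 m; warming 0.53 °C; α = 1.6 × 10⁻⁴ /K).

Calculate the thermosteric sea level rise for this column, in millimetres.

Δh = 170 mm

0–270 m: 0.95 × 270 × 3×10⁻⁴ = 0.07695 m
440 × 0.26 × 1.9×10⁻⁴ = 0.021736 m
Layer 3: 0.53 × 1.6×10⁻⁴ × 790 = 0.066992 m
Δh = 0.07695 + 0.021736 + 0.066992 = 0.165678 m ≈ 170 mm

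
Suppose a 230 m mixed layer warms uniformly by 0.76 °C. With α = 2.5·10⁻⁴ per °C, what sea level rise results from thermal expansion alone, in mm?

Δh = αΔT·H = 2.5×10⁻⁴ × 0.76 × 230 = 0.04370 m

44 mm of thermosteric rise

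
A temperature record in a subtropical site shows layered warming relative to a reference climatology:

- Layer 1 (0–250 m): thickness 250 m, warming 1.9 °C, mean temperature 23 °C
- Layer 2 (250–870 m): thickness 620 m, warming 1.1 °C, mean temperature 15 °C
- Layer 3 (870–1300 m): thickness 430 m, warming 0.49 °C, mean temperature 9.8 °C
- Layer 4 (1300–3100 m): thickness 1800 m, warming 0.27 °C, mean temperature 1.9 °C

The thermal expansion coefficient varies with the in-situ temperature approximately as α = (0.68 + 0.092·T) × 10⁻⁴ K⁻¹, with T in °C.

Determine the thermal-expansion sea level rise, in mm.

348 mm of thermosteric rise

Layer 1: α = (0.68 + 0.092×23)×10⁻⁴ = 2.796×10⁻⁴ K⁻¹
Layer 2: α = (0.68 + 0.092×15)×10⁻⁴ = 2.06×10⁻⁴ K⁻¹
Layer 3: α = (0.68 + 0.092×9.8)×10⁻⁴ = 1.5816×10⁻⁴ K⁻¹
Layer 4: α = (0.68 + 0.092×1.9)×10⁻⁴ = 0.8548×10⁻⁴ K⁻¹
250 × 1.9 × 2.796×10⁻⁴ = 0.13281 m
250–870 m: 2.06×10⁻⁴ × 1.1 × 620 = 0.140492 m
870–1300 m: 1.5816×10⁻⁴ × 0.49 × 430 = 0.033324312 m
0.27 × 1800 × 0.8548×10⁻⁴ = 0.04154328 m
Δh = 0.13281 + 0.140492 + 0.033324312 + 0.04154328 = 0.348169592 m ≈ 348 mm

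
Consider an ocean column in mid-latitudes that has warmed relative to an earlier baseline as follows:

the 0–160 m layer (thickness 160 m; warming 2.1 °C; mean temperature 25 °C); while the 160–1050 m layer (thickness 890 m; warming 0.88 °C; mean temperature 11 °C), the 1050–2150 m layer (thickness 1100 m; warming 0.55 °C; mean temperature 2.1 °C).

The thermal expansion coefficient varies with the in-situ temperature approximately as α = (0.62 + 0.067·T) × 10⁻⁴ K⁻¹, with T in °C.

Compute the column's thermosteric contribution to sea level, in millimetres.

Layer 1: α = (0.62 + 0.067×25)×10⁻⁴ = 2.295×10⁻⁴ K⁻¹
Layer 2: α = (0.62 + 0.067×11)×10⁻⁴ = 1.357×10⁻⁴ K⁻¹
Layer 3: α = (0.62 + 0.067×2.1)×10⁻⁴ = 0.7607×10⁻⁴ K⁻¹
Layer 1: 160 × 2.1 × 2.295×10⁻⁴ = 0.077112 m
1.357×10⁻⁴ × 0.88 × 890 = 0.10628024 m
0.7607×10⁻⁴ × 1100 × 0.55 = 0.04602235 m
Δh = 0.077112 + 0.10628024 + 0.04602235 = 0.22941459 m

229 mm of thermosteric rise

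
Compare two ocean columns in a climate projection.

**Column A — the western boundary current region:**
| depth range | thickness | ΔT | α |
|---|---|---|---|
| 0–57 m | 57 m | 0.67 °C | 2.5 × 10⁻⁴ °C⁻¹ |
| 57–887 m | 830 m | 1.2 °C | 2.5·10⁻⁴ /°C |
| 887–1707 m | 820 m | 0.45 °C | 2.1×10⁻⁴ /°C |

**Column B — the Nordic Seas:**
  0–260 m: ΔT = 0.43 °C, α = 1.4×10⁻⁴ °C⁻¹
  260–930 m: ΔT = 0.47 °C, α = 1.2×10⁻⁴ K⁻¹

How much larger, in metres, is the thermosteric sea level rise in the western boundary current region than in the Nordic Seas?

A Layer 1: 57 × 0.67 × 2.5×10⁻⁴ = 0.0095475 m
A Layer 2: 2.5×10⁻⁴ × 1.2 × 830 = 0.24900 m
A 887–1707 m: 0.45 × 2.1×10⁻⁴ × 820 = 0.07749 m
A total: 0.3360375 m
B 260 × 0.43 × 1.4×10⁻⁴ = 0.015652 m
B Layer 2: 1.2×10⁻⁴ × 0.47 × 670 = 0.037788 m
B total: 0.05344 m
Difference: 0.3360375 − 0.05344 = 0.2825975 m

0.28 m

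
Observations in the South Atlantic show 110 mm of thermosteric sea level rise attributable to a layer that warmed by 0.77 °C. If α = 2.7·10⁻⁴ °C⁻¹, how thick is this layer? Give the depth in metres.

H = Δh/(αΔT) = 0.11 / (2.7×10⁻⁴ × 0.77) ≈ 529.1 m

about 529 m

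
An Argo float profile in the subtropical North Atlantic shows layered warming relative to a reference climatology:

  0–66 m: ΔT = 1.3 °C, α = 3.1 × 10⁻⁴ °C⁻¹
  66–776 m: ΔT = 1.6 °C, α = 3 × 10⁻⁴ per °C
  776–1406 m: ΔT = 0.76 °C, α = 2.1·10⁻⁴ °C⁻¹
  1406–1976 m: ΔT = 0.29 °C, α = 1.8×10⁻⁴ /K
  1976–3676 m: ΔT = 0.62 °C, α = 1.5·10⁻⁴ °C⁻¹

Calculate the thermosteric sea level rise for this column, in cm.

about 65.6 cm

0–66 m: 66 × 3.1×10⁻⁴ × 1.3 = 0.026598 m
1.6 × 3×10⁻⁴ × 710 = 0.34080 m
Layer 3: 0.76 × 2.1×10⁻⁴ × 630 = 0.100548 m
1.8×10⁻⁴ × 0.29 × 570 = 0.029754 m
1976–3676 m: 1.5×10⁻⁴ × 1700 × 0.62 = 0.15810 m
Δh = 0.026598 + 0.34080 + 0.100548 + 0.029754 + 0.15810 = 0.65580 m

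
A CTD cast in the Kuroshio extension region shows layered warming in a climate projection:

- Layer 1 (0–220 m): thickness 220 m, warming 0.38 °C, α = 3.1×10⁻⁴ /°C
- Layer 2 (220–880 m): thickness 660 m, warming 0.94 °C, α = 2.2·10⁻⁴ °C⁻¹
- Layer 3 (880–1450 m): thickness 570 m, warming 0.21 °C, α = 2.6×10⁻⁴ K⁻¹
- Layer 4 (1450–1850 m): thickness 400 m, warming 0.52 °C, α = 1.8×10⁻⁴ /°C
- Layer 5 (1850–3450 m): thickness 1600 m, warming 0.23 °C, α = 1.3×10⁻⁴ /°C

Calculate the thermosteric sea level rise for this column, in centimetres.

about 28 cm

Layer 1: 0.38 × 3.1×10⁻⁴ × 220 = 0.025916 m
Layer 2: 660 × 2.2×10⁻⁴ × 0.94 = 0.136488 m
2.6×10⁻⁴ × 0.21 × 570 = 0.031122 m
Layer 4: 0.52 × 400 × 1.8×10⁻⁴ = 0.03744 m
1600 × 0.23 × 1.3×10⁻⁴ = 0.04784 m
Δh = 0.025916 + 0.136488 + 0.031122 + 0.03744 + 0.04784 = 0.278806 m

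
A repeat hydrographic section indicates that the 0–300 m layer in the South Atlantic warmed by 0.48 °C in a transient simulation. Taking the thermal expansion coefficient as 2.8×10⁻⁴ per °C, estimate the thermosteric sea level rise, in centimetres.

Δh = αΔT·H = 2.8×10⁻⁴ × 0.48 × 300 = 0.04032 m

4.03 cm of thermosteric rise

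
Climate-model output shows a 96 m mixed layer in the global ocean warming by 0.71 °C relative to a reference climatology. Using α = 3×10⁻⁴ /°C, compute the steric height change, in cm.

about 2.04 cm

Δh = αΔT·H = 3×10⁻⁴ × 0.71 × 96 = 0.020448 m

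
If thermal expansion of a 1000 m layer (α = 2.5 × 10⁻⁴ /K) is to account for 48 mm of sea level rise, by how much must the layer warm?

0.192 °C

ΔT = Δh/(αH) = 0.048 / (2.5×10⁻⁴ × 1000) = 0.1920 °C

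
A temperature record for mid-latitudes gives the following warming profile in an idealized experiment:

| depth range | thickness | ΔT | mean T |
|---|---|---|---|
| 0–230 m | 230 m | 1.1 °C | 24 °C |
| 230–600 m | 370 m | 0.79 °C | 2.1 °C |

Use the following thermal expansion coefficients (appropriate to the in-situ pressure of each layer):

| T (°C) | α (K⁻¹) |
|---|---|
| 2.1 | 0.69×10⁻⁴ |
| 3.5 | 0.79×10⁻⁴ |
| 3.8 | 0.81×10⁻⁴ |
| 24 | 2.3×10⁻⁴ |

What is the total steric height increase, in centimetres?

7.84 cm

Layer 1 at 24 °C → α = 2.3×10⁻⁴ K⁻¹
Layer 2 at 2.1 °C → α = 0.69×10⁻⁴ K⁻¹
0–230 m: 2.3×10⁻⁴ × 230 × 1.1 = 0.05819 m
Layer 2: 0.69×10⁻⁴ × 370 × 0.79 = 0.0201687 m
Δh = 0.05819 + 0.0201687 = 0.0783587 m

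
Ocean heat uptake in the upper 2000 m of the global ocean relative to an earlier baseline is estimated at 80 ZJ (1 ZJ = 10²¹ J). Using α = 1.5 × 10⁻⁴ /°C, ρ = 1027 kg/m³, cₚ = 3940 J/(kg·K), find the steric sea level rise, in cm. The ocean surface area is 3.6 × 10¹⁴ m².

Per unit area: Q = 80×10²¹ / (3.6×10¹⁴) ≈ 2.222×10⁸ J/m²
Δh = αQ/(ρcₚ) = 1.5×10⁻⁴ × 2.222×10⁸ / (1027 × 3940) ≈ 0.008237 m

Δh ≈ 0.824 cm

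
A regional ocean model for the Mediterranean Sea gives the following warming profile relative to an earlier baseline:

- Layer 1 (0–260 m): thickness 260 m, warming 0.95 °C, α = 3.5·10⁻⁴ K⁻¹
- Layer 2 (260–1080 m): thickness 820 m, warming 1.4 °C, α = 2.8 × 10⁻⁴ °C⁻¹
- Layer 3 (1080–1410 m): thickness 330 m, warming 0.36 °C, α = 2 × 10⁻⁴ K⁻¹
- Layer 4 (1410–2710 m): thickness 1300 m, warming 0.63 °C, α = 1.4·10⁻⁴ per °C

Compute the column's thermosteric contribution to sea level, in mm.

Δh = 546 mm

Layer 1: 260 × 3.5×10⁻⁴ × 0.95 = 0.08645 m
Layer 2: 820 × 1.4 × 2.8×10⁻⁴ = 0.32144 m
1080–1410 m: 330 × 2×10⁻⁴ × 0.36 = 0.02376 m
1300 × 0.63 × 1.4×10⁻⁴ = 0.11466 m
Δh = 0.08645 + 0.32144 + 0.02376 + 0.11466 = 0.54631 m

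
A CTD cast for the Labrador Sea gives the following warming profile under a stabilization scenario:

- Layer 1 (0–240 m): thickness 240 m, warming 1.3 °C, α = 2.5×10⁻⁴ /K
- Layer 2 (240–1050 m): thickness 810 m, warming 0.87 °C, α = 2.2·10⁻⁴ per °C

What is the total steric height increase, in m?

about 0.23 m

Layer 1: 2.5×10⁻⁴ × 1.3 × 240 = 0.07800 m
0.87 × 2.2×10⁻⁴ × 810 = 0.155034 m
Δh = 0.07800 + 0.155034 = 0.233034 m ≈ 0.23 m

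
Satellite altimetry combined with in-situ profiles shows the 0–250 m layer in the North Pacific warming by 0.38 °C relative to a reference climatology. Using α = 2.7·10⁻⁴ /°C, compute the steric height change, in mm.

Δh = 25.7 mm

Δh = αΔT·H = 2.7×10⁻⁴ × 0.38 × 250 = 0.02565 m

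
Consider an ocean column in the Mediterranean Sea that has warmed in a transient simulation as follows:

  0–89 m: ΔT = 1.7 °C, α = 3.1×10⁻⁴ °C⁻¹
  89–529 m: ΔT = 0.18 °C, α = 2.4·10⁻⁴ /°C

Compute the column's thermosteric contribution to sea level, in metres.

3.1×10⁻⁴ × 1.7 × 89 = 0.046903 m
Layer 2: 2.4×10⁻⁴ × 0.18 × 440 = 0.019008 m
Δh = 0.046903 + 0.019008 = 0.065911 m

0.0659 m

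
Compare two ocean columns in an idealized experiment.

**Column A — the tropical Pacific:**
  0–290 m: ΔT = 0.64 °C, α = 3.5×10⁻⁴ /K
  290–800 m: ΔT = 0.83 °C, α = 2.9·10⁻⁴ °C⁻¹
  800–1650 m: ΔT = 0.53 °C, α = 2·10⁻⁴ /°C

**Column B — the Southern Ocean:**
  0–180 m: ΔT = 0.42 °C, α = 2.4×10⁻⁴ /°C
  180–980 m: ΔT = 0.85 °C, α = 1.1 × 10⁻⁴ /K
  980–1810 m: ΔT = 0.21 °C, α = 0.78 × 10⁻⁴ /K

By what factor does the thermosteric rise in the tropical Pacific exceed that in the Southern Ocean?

≈ 2.6×

A 290 × 0.64 × 3.5×10⁻⁴ = 0.06496 m
A 510 × 2.9×10⁻⁴ × 0.83 = 0.122757 m
A Layer 3: 2×10⁻⁴ × 850 × 0.53 = 0.09010 m
A total: 0.277817 m
B 180 × 0.42 × 2.4×10⁻⁴ = 0.018144 m
B 1.1×10⁻⁴ × 800 × 0.85 = 0.07480 m
B 980–1810 m: 0.21 × 0.78×10⁻⁴ × 830 = 0.0135954 m
B total: 0.1065394 m
Ratio: 0.277817 / 0.1065394 ≈ 2.608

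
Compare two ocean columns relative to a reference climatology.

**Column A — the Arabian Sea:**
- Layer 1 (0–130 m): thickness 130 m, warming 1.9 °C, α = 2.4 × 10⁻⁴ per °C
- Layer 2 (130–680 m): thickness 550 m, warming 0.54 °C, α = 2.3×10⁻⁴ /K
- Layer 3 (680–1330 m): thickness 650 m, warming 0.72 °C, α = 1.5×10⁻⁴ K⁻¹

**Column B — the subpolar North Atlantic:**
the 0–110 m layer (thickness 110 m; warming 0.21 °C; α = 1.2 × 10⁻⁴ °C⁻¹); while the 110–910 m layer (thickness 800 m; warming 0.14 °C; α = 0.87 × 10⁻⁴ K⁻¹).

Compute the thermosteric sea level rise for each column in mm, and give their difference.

Δh_A ≈ 198 mm, Δh_B ≈ 12.5 mm; difference ≈ 185 mm

A 0–130 m: 2.4×10⁻⁴ × 130 × 1.9 = 0.05928 m
A 550 × 0.54 × 2.3×10⁻⁴ = 0.06831 m
A 0.72 × 650 × 1.5×10⁻⁴ = 0.07020 m
A total: 0.19779 m
B Layer 1: 110 × 0.21 × 1.2×10⁻⁴ = 0.002772 m
B Layer 2: 0.87×10⁻⁴ × 0.14 × 800 = 0.009744 m
B total: 0.012516 m
Difference: 0.19779 − 0.012516 = 0.185274 m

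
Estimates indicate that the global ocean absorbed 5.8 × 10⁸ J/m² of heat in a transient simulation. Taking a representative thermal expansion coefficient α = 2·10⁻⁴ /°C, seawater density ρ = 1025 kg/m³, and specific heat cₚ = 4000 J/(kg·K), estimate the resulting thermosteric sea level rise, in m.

Δh = 0.028 m

Δh = αQ/(ρcₚ) = 2×10⁻⁴ × 5.8×10⁸ / (1025 × 4000) ≈ 0.028293 m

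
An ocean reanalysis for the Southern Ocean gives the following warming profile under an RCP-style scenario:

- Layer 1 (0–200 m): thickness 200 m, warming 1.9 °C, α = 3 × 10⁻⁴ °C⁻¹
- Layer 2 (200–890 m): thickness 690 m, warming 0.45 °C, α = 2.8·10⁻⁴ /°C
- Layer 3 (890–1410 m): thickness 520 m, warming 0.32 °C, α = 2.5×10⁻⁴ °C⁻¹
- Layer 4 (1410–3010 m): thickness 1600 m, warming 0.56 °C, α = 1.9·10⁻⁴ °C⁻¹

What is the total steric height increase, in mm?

200 × 1.9 × 3×10⁻⁴ = 0.11400 m
690 × 2.8×10⁻⁴ × 0.45 = 0.08694 m
890–1410 m: 2.5×10⁻⁴ × 0.32 × 520 = 0.04160 m
1600 × 0.56 × 1.9×10⁻⁴ = 0.17024 m
Δh = 0.11400 + 0.08694 + 0.04160 + 0.17024 = 0.41278 m

about 410 mm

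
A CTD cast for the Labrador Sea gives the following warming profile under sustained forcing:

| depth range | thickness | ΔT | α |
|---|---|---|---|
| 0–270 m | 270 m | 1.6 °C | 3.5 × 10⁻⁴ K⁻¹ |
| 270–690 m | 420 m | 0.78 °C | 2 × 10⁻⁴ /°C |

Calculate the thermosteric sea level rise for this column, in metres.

Δh = 0.22 m

1.6 × 270 × 3.5×10⁻⁴ = 0.15120 m
2×10⁻⁴ × 420 × 0.78 = 0.06552 m
Δh = 0.15120 + 0.06552 = 0.21672 m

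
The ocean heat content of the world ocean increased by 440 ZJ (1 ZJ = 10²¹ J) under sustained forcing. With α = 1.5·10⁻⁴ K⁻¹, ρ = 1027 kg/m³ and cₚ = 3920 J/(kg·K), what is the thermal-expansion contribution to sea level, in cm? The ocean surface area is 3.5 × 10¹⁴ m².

Per unit area: Q = 440×10²¹ / (3.5×10¹⁴) ≈ 1.257×10⁹ J/m²
Δh = αQ/(ρcₚ) = 1.5×10⁻⁴ × 1.257×10⁹ / (1027 × 3920) ≈ 0.046835 m

about 4.68 cm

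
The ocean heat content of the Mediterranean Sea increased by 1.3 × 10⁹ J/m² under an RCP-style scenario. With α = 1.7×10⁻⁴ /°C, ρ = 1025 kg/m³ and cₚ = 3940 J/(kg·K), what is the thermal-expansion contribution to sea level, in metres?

about 0.0547 m

Δh = αQ/(ρcₚ) = 1.7×10⁻⁴ × 1.3×10⁹ / (1025 × 3940) ≈ 0.054723 m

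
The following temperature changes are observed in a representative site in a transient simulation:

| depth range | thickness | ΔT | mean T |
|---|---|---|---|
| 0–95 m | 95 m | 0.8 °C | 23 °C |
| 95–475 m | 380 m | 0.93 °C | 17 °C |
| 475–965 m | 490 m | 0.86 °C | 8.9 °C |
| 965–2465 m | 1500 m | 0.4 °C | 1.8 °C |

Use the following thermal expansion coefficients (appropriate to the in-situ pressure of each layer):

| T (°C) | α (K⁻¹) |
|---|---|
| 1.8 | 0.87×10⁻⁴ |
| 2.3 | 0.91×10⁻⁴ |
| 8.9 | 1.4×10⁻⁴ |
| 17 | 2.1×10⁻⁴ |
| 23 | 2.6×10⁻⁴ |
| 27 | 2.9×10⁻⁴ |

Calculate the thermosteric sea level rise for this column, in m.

0.205 m of thermosteric rise

Layer 1 at 23 °C → α = 2.6×10⁻⁴ K⁻¹
Layer 2 at 17 °C → α = 2.1×10⁻⁴ K⁻¹
Layer 3 at 8.9 °C → α = 1.4×10⁻⁴ K⁻¹
Layer 4 at 1.8 °C → α = 0.87×10⁻⁴ K⁻¹
0–95 m: 0.8 × 2.6×10⁻⁴ × 95 = 0.01976 m
0.93 × 380 × 2.1×10⁻⁴ = 0.074214 m
Layer 3: 490 × 0.86 × 1.4×10⁻⁴ = 0.058996 m
965–2465 m: 0.87×10⁻⁴ × 1500 × 0.4 = 0.05220 m
Δh = 0.01976 + 0.074214 + 0.058996 + 0.05220 = 0.20517 m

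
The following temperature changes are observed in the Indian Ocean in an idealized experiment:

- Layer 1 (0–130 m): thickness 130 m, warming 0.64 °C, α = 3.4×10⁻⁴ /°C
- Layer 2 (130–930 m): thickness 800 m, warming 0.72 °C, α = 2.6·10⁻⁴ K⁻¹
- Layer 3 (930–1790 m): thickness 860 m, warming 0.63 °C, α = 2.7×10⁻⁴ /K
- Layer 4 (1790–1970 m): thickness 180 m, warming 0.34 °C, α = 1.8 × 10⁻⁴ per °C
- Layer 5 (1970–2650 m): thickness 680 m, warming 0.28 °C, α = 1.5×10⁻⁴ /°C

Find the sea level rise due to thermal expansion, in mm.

3.4×10⁻⁴ × 0.64 × 130 = 0.028288 m
Layer 2: 0.72 × 2.6×10⁻⁴ × 800 = 0.14976 m
0.63 × 860 × 2.7×10⁻⁴ = 0.146286 m
Layer 4: 1.8×10⁻⁴ × 180 × 0.34 = 0.011016 m
1970–2650 m: 1.5×10⁻⁴ × 680 × 0.28 = 0.02856 m
Δh = 0.028288 + 0.14976 + 0.146286 + 0.011016 + 0.02856 = 0.36391 m ≈ 360 mm

about 360 mm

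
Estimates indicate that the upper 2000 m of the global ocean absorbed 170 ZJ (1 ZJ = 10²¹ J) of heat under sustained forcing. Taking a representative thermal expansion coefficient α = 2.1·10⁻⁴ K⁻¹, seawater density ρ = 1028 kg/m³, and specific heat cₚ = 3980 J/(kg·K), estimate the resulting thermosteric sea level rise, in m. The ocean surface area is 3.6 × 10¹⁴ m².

0.0242 m

Per unit area: Q = 170×10²¹ / (3.6×10¹⁴) ≈ 4.722×10⁸ J/m²
Δh = αQ/(ρcₚ) = 2.1×10⁻⁴ × 4.722×10⁸ / (1028 × 3980) ≈ 0.024236 m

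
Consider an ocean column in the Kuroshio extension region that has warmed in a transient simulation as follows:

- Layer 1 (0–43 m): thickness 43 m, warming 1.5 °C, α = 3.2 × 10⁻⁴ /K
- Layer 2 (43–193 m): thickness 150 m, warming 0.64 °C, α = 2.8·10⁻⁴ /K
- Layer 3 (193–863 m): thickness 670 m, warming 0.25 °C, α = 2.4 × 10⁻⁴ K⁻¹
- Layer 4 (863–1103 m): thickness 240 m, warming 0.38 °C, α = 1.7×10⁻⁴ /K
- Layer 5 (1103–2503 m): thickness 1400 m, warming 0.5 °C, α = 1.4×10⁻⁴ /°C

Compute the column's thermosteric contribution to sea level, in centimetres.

0–43 m: 43 × 1.5 × 3.2×10⁻⁴ = 0.02064 m
43–193 m: 150 × 0.64 × 2.8×10⁻⁴ = 0.02688 m
Layer 3: 670 × 0.25 × 2.4×10⁻⁴ = 0.04020 m
0.38 × 240 × 1.7×10⁻⁴ = 0.015504 m
1103–2503 m: 0.5 × 1400 × 1.4×10⁻⁴ = 0.09800 m
Δh = 0.02064 + 0.02688 + 0.04020 + 0.015504 + 0.09800 = 0.201224 m

about 20.1 cm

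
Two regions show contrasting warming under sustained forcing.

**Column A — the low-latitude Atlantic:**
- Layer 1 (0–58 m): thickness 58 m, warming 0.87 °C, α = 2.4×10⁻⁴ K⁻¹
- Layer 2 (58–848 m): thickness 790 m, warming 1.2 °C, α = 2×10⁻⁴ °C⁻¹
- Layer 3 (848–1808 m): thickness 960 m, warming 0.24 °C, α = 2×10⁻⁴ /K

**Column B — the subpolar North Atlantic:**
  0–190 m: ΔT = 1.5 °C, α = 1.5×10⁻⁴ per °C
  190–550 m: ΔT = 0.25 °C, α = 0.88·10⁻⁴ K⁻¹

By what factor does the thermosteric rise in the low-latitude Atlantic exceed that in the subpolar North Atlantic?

A 58 × 0.87 × 2.4×10⁻⁴ = 0.0121104 m
A Layer 2: 1.2 × 790 × 2×10⁻⁴ = 0.18960 m
A Layer 3: 0.24 × 960 × 2×10⁻⁴ = 0.04608 m
A total: 0.2477904 m
B 0–190 m: 1.5×10⁻⁴ × 1.5 × 190 = 0.04275 m
B Layer 2: 360 × 0.25 × 0.88×10⁻⁴ = 0.00792 m
B total: 0.05067 m
Ratio: 0.2477904 / 0.05067 ≈ 4.890

4.89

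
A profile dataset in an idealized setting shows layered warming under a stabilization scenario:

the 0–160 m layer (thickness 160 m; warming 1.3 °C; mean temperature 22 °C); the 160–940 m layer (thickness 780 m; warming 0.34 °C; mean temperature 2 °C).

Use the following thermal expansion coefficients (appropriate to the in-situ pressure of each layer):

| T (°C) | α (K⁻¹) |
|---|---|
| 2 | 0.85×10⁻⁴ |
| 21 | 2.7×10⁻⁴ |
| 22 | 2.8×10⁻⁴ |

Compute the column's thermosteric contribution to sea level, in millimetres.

Δh ≈ 80.8 mm

Layer 1 at 22 °C → α = 2.8×10⁻⁴ K⁻¹
Layer 2 at 2 °C → α = 0.85×10⁻⁴ K⁻¹
0–160 m: 160 × 1.3 × 2.8×10⁻⁴ = 0.05824 m
160–940 m: 0.85×10⁻⁴ × 780 × 0.34 = 0.022542 m
Δh = 0.05824 + 0.022542 = 0.080782 m ≈ 80.8 mm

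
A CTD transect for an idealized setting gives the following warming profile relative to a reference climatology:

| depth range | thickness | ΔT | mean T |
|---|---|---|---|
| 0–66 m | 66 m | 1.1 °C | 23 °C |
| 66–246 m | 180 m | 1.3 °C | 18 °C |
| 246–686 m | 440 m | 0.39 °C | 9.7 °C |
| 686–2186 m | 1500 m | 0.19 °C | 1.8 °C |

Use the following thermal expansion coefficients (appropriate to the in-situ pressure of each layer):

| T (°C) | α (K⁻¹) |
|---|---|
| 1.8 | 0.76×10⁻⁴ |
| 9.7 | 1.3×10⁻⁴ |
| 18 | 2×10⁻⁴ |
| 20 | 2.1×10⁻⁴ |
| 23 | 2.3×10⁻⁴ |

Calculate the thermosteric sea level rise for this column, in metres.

Layer 1 at 23 °C → α = 2.3×10⁻⁴ K⁻¹
Layer 2 at 18 °C → α = 2×10⁻⁴ K⁻¹
Layer 3 at 9.7 °C → α = 1.3×10⁻⁴ K⁻¹
Layer 4 at 1.8 °C → α = 0.76×10⁻⁴ K⁻¹
Layer 1: 66 × 1.1 × 2.3×10⁻⁴ = 0.016698 m
66–246 m: 180 × 2×10⁻⁴ × 1.3 = 0.04680 m
0.39 × 1.3×10⁻⁴ × 440 = 0.022308 m
0.19 × 0.76×10⁻⁴ × 1500 = 0.02166 m
Δh = 0.016698 + 0.04680 + 0.022308 + 0.02166 = 0.107466 m ≈ 0.11 m

about 0.11 m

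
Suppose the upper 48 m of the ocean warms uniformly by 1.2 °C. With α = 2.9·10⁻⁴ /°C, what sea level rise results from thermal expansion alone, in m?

0.0167 m of thermosteric rise

Δh = αΔT·H = 2.9×10⁻⁴ × 1.2 × 48 = 0.016704 m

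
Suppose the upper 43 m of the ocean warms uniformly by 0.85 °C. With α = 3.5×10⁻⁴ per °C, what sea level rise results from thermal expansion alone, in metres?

Δh = αΔT·H = 3.5×10⁻⁴ × 0.85 × 43 = 0.0127925 m

Δh = 0.0128 m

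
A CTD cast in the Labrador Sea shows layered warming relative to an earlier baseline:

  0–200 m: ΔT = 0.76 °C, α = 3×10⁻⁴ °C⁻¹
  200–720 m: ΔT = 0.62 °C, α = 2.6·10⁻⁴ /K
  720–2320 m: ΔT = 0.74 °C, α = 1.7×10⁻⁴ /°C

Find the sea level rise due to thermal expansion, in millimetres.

0–200 m: 200 × 3×10⁻⁴ × 0.76 = 0.04560 m
Layer 2: 2.6×10⁻⁴ × 520 × 0.62 = 0.083824 m
Layer 3: 1600 × 1.7×10⁻⁴ × 0.74 = 0.20128 m
Δh = 0.04560 + 0.083824 + 0.20128 = 0.330704 m ≈ 331 mm

about 331 mm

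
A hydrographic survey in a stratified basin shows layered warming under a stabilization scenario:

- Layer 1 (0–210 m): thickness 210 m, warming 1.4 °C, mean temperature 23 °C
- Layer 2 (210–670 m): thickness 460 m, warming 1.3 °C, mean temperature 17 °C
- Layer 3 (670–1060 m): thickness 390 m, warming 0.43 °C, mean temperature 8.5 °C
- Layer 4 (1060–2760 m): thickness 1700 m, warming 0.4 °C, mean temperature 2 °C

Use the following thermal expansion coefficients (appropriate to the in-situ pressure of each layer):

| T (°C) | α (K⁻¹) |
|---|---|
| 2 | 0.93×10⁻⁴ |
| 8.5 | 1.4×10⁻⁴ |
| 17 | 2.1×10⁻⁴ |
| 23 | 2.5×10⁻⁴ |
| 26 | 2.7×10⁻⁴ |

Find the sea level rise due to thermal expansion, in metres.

Layer 1 at 23 °C → α = 2.5×10⁻⁴ K⁻¹
Layer 2 at 17 °C → α = 2.1×10⁻⁴ K⁻¹
Layer 3 at 8.5 °C → α = 1.4×10⁻⁴ K⁻¹
Layer 4 at 2 °C → α = 0.93×10⁻⁴ K⁻¹
1.4 × 210 × 2.5×10⁻⁴ = 0.07350 m
1.3 × 2.1×10⁻⁴ × 460 = 0.12558 m
670–1060 m: 1.4×10⁻⁴ × 390 × 0.43 = 0.023478 m
1060–2760 m: 0.93×10⁻⁴ × 0.4 × 1700 = 0.06324 m
Δh = 0.07350 + 0.12558 + 0.023478 + 0.06324 = 0.285798 m ≈ 0.286 m

0.286 m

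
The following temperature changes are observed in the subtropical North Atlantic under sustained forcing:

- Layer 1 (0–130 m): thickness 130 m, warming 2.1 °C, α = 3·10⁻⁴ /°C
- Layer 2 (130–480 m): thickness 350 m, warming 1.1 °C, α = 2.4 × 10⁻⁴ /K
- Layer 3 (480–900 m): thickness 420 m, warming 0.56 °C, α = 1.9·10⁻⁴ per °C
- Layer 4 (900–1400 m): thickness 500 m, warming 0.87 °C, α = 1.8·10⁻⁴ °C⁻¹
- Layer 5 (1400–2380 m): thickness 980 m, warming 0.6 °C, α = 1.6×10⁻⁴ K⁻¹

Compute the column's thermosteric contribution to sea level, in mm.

Layer 1: 3×10⁻⁴ × 130 × 2.1 = 0.08190 m
Layer 2: 350 × 2.4×10⁻⁴ × 1.1 = 0.09240 m
0.56 × 1.9×10⁻⁴ × 420 = 0.044688 m
Layer 4: 1.8×10⁻⁴ × 500 × 0.87 = 0.07830 m
Layer 5: 980 × 1.6×10⁻⁴ × 0.6 = 0.09408 m
Δh = 0.08190 + 0.09240 + 0.044688 + 0.07830 + 0.09408 = 0.391368 m

391 mm of thermosteric rise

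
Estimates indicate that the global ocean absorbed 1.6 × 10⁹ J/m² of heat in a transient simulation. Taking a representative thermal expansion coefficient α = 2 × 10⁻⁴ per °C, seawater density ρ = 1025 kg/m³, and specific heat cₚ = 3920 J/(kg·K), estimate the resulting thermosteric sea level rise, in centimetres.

Δh = αQ/(ρcₚ) = 2×10⁻⁴ × 1.6×10⁹ / (1025 × 3920) ≈ 0.079642 m

Δh = 7.96 cm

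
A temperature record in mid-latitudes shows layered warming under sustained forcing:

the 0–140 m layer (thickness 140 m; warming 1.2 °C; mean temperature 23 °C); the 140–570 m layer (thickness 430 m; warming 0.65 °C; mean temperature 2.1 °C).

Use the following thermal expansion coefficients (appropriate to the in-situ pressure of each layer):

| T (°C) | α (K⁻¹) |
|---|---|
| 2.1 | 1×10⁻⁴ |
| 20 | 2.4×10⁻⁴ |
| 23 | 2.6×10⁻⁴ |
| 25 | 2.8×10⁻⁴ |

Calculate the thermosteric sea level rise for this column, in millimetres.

Layer 1 at 23 °C → α = 2.6×10⁻⁴ K⁻¹
Layer 2 at 2.1 °C → α = 1×10⁻⁴ K⁻¹
2.6×10⁻⁴ × 1.2 × 140 = 0.04368 m
Layer 2: 0.65 × 430 × 1×10⁻⁴ = 0.02795 m
Δh = 0.04368 + 0.02795 = 0.07163 m

Δh = 71.6 mm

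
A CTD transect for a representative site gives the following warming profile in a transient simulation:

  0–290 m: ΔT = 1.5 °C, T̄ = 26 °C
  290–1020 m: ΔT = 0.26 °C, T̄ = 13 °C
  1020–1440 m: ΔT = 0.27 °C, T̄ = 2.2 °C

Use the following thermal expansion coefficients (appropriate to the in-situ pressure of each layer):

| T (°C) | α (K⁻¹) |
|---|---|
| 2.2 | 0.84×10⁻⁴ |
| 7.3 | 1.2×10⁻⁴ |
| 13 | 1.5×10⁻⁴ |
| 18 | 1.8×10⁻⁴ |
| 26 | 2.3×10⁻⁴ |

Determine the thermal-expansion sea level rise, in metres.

Layer 1 at 26 °C → α = 2.3×10⁻⁴ K⁻¹
Layer 2 at 13 °C → α = 1.5×10⁻⁴ K⁻¹
Layer 3 at 2.2 °C → α = 0.84×10⁻⁴ K⁻¹
Layer 1: 1.5 × 2.3×10⁻⁴ × 290 = 0.10005 m
Layer 2: 1.5×10⁻⁴ × 0.26 × 730 = 0.02847 m
1020–1440 m: 420 × 0.27 × 0.84×10⁻⁴ = 0.0095256 m
Δh = 0.10005 + 0.02847 + 0.0095256 = 0.1380456 m ≈ 0.138 m

0.138 m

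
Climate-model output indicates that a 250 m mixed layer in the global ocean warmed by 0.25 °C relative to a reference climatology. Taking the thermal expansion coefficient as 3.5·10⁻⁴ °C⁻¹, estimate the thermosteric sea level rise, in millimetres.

Δh = αΔT·H = 3.5×10⁻⁴ × 0.25 × 250 = 0.021875 m

22 mm of thermosteric rise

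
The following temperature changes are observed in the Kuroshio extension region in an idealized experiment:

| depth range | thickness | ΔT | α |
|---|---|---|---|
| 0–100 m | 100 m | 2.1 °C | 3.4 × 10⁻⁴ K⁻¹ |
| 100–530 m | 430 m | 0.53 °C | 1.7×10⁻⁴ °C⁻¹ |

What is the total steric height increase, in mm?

110 mm of thermosteric rise

100 × 2.1 × 3.4×10⁻⁴ = 0.07140 m
100–530 m: 0.53 × 430 × 1.7×10⁻⁴ = 0.038743 m
Δh = 0.07140 + 0.038743 = 0.110143 m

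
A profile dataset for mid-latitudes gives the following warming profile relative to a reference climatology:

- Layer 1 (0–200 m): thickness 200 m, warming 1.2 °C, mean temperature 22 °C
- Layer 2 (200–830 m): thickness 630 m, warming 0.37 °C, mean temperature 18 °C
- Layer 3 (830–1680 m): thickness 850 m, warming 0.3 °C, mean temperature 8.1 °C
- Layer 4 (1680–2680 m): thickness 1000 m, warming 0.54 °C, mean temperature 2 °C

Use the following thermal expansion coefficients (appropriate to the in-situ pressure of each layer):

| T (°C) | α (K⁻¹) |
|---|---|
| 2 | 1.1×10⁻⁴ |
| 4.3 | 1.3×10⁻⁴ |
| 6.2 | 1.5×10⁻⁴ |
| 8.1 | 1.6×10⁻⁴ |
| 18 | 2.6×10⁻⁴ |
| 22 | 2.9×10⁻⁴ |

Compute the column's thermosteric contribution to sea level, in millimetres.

Layer 1 at 22 °C → α = 2.9×10⁻⁴ K⁻¹
Layer 2 at 18 °C → α = 2.6×10⁻⁴ K⁻¹
Layer 3 at 8.1 °C → α = 1.6×10⁻⁴ K⁻¹
Layer 4 at 2 °C → α = 1.1×10⁻⁴ K⁻¹
200 × 2.9×10⁻⁴ × 1.2 = 0.06960 m
200–830 m: 630 × 2.6×10⁻⁴ × 0.37 = 0.060606 m
0.3 × 1.6×10⁻⁴ × 850 = 0.04080 m
0.54 × 1000 × 1.1×10⁻⁴ = 0.05940 m
Δh = 0.06960 + 0.060606 + 0.04080 + 0.05940 = 0.230406 m

Δh = 230 mm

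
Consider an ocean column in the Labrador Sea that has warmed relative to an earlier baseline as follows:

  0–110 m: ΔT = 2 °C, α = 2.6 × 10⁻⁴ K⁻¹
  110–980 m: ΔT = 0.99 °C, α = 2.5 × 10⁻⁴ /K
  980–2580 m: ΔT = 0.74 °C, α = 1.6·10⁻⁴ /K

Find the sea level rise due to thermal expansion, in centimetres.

110 × 2 × 2.6×10⁻⁴ = 0.05720 m
Layer 2: 0.99 × 870 × 2.5×10⁻⁴ = 0.215325 m
980–2580 m: 1.6×10⁻⁴ × 0.74 × 1600 = 0.18944 m
Δh = 0.05720 + 0.215325 + 0.18944 = 0.461965 m ≈ 46.2 cm

46.2 cm of thermosteric rise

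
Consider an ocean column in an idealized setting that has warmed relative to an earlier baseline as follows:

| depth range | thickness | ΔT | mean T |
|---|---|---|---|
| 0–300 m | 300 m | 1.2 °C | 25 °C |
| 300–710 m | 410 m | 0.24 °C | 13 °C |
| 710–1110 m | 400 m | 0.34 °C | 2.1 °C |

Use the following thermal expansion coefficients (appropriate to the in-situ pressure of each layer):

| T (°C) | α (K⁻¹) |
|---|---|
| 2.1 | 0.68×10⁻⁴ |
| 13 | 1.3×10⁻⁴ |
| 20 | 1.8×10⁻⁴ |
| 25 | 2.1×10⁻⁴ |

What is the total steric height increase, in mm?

97.6 mm

Layer 1 at 25 °C → α = 2.1×10⁻⁴ K⁻¹
Layer 2 at 13 °C → α = 1.3×10⁻⁴ K⁻¹
Layer 3 at 2.1 °C → α = 0.68×10⁻⁴ K⁻¹
Layer 1: 1.2 × 300 × 2.1×10⁻⁴ = 0.07560 m
300–710 m: 410 × 0.24 × 1.3×10⁻⁴ = 0.012792 m
0.68×10⁻⁴ × 400 × 0.34 = 0.009248 m
Δh = 0.07560 + 0.012792 + 0.009248 = 0.09764 m ≈ 97.6 mm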